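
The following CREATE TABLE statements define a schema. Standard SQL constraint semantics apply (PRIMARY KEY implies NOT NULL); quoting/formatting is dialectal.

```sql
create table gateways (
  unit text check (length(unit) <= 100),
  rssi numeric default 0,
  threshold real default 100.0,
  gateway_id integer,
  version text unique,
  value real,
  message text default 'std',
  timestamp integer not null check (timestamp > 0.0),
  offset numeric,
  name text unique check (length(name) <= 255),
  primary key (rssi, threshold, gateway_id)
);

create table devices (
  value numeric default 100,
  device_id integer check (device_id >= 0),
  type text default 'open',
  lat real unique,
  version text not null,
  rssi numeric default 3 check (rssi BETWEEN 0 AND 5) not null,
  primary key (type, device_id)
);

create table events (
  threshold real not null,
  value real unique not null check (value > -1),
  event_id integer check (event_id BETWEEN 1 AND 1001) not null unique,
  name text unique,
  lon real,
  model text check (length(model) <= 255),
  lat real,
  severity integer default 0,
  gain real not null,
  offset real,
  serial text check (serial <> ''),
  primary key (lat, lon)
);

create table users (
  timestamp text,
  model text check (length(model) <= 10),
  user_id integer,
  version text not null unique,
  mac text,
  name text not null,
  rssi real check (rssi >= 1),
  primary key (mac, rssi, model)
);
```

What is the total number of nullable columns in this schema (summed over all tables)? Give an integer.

15

gateways: 6 nullable (unit, version, value, message, offset, name — PK (rssi, threshold, gateway_id) and explicit NOT NULL columns excluded).
devices: 2 nullable (value, lat — PK (type, device_id) and explicit NOT NULL columns excluded).
events: 5 nullable (name, model, severity, offset, serial — PK (lat, lon) and explicit NOT NULL columns excluded).
users: 2 nullable (timestamp, user_id — PK (mac, rssi, model) and explicit NOT NULL columns excluded).
Total: 6 + 2 + 5 + 2 = 15.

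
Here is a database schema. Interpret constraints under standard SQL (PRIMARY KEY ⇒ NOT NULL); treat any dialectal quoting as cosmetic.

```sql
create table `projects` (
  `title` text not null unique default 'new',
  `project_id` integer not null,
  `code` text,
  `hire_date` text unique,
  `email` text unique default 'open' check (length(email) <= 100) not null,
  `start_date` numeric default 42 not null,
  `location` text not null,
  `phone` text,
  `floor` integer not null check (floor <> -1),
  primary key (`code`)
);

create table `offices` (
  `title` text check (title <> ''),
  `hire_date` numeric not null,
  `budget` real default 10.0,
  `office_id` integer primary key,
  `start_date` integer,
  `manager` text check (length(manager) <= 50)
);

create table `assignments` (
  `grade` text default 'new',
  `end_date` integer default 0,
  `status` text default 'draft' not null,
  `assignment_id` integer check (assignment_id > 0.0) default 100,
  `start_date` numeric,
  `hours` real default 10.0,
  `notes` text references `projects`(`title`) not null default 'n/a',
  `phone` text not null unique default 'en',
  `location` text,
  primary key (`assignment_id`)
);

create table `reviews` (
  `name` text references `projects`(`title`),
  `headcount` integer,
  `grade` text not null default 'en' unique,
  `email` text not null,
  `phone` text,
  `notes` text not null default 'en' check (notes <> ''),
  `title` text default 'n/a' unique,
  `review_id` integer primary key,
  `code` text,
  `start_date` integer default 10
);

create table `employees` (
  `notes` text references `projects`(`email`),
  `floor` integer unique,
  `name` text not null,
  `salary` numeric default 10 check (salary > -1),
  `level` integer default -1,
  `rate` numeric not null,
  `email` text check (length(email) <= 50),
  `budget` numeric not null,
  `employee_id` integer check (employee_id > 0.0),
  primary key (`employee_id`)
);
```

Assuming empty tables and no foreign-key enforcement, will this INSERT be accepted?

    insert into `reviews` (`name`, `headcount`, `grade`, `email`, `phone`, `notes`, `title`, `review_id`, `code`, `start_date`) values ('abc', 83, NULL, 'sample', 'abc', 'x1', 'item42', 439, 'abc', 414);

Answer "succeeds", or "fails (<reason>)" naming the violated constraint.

grade is explicitly set to NULL, but grade is declared NOT NULL.

fails (NOT NULL on grade)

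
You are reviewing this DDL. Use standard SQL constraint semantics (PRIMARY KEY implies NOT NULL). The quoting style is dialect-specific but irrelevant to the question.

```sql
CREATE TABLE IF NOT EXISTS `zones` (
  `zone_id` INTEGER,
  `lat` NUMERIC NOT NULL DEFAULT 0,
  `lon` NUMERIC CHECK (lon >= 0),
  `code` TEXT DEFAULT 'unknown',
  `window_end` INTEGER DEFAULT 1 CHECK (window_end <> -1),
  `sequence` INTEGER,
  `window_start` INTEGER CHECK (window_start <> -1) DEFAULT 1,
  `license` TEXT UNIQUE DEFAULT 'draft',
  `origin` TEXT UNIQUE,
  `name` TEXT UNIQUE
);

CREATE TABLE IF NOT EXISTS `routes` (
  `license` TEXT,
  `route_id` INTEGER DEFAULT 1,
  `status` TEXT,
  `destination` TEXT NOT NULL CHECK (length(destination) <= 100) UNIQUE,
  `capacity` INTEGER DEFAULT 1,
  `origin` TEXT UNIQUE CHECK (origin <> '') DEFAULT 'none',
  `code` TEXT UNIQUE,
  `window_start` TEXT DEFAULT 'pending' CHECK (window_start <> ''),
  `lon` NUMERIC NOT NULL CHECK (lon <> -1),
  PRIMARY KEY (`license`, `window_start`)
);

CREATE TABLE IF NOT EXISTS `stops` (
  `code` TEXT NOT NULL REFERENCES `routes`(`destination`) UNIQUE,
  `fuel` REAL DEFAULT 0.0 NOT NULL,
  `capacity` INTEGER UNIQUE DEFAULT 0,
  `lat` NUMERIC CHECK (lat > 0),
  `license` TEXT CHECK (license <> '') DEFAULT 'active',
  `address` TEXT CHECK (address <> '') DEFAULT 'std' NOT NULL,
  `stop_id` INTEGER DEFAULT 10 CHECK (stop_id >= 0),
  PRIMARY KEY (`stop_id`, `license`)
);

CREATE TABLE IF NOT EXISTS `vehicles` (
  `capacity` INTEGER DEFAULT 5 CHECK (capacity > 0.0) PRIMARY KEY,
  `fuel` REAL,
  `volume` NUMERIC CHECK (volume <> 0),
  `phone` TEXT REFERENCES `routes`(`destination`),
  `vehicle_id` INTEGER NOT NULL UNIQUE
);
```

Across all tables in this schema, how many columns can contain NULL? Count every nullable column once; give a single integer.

19

zones: 9 nullable (zone_id, lon, code, window_end, sequence, window_start, license, origin, name — PK none and explicit NOT NULL columns excluded).
routes: 5 nullable (route_id, status, capacity, origin, code — PK (license, window_start) and explicit NOT NULL columns excluded).
stops: 2 nullable (capacity, lat — PK (stop_id, license) and explicit NOT NULL columns excluded).
vehicles: 3 nullable (fuel, volume, phone — PK (capacity) and explicit NOT NULL columns excluded).
Total: 9 + 5 + 2 + 3 = 19.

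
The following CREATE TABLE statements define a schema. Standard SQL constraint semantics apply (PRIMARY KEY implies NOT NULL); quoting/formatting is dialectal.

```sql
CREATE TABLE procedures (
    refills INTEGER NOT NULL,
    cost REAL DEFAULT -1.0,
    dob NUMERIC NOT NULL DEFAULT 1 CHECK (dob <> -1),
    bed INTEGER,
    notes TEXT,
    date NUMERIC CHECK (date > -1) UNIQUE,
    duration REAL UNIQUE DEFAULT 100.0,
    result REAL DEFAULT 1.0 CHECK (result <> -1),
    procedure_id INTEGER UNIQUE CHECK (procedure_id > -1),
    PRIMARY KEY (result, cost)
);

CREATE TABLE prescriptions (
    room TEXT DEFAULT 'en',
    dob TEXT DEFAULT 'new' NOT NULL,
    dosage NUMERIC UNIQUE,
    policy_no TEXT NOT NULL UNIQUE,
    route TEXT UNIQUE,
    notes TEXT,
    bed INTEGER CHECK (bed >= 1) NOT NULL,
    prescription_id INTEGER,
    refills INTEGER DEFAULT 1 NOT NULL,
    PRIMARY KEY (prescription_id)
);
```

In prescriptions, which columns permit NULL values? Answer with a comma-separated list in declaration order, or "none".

- room: DEFAULT only fills an omitted column; an explicit NULL is still allowed → nullable.
- dob: declared NOT NULL → not nullable.
- dosage: UNIQUE does not imply NOT NULL → nullable.
- policy_no: declared NOT NULL → not nullable.
- route: UNIQUE does not imply NOT NULL → nullable.
- notes: no NOT NULL constraint applies → nullable.
- bed: declared NOT NULL → not nullable.
- prescription_id: part of the PRIMARY KEY, which implies NOT NULL → not nullable.
- refills: declared NOT NULL → not nullable.

room, dosage, route, notes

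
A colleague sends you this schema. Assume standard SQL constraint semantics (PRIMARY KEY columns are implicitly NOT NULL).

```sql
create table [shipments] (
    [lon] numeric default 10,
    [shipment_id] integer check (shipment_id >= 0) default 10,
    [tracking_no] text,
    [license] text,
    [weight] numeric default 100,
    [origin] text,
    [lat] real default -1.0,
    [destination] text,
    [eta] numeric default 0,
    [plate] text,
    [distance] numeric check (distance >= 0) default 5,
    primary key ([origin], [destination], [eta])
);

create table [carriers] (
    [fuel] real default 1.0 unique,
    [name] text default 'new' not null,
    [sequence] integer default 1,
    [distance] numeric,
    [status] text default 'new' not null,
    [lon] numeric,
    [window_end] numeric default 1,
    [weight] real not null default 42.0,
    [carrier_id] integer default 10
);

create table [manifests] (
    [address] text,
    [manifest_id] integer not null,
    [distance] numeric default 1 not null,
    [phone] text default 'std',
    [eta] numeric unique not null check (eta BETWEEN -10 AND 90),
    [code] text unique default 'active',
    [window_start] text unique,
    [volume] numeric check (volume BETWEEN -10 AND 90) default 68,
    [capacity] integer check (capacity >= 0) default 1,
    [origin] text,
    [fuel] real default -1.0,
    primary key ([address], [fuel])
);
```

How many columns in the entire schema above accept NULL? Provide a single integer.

shipments: 8 nullable (lon, shipment_id, tracking_no, license, weight, lat, plate, distance — PK (origin, destination, eta) and explicit NOT NULL columns excluded).
carriers: 6 nullable (fuel, sequence, distance, lon, window_end, carrier_id — PK none and explicit NOT NULL columns excluded).
manifests: 6 nullable (phone, code, window_start, volume, capacity, origin — PK (address, fuel) and explicit NOT NULL columns excluded).
Total: 8 + 6 + 6 = 20.

20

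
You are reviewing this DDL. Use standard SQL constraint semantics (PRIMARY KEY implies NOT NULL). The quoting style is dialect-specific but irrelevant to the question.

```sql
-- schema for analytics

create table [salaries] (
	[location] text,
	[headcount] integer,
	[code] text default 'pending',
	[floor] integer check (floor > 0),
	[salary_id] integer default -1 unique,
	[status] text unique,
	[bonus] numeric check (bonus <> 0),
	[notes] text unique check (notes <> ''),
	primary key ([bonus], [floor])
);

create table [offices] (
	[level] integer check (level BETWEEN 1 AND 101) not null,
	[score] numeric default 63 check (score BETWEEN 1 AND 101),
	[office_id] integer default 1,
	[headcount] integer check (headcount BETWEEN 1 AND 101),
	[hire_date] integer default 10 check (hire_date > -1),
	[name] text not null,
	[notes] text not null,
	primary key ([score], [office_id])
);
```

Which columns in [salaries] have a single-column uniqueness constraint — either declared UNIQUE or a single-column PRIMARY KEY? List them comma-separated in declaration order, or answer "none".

- location: no UNIQUE or single-column PK constraint.
- headcount: no UNIQUE or single-column PK constraint.
- code: no UNIQUE or single-column PK constraint.
- floor: part of a composite PRIMARY KEY — only the tuple is unique, not this column on its own.
- salary_id: declared UNIQUE → unique.
- status: declared UNIQUE → unique.
- bonus: part of a composite PRIMARY KEY — only the tuple is unique, not this column on its own.
- notes: declared UNIQUE → unique.

salary_id, status, notes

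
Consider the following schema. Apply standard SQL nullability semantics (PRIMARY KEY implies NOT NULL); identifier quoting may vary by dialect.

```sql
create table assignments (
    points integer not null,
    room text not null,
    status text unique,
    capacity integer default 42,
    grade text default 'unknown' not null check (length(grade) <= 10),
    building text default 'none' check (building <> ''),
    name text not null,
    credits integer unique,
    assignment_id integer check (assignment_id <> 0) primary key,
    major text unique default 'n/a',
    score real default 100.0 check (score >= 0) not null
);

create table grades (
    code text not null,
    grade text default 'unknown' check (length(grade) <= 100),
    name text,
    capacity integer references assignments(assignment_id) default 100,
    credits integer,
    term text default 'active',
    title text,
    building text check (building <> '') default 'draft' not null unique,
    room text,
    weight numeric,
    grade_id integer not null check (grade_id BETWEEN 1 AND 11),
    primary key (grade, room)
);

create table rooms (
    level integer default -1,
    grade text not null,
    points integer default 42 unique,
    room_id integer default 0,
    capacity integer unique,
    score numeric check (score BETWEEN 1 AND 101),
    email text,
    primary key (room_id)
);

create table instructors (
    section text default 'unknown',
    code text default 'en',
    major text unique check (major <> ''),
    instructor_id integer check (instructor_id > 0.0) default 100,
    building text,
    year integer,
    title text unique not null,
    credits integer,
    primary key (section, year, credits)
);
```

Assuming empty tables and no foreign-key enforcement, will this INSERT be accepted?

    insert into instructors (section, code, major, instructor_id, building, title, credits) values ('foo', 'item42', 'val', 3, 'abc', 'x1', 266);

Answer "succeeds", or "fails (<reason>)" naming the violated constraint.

year is omitted from the column list and has no DEFAULT, so it would receive NULL.
But year is part of the PRIMARY KEY (implied NOT NULL).

fails (NOT NULL on year)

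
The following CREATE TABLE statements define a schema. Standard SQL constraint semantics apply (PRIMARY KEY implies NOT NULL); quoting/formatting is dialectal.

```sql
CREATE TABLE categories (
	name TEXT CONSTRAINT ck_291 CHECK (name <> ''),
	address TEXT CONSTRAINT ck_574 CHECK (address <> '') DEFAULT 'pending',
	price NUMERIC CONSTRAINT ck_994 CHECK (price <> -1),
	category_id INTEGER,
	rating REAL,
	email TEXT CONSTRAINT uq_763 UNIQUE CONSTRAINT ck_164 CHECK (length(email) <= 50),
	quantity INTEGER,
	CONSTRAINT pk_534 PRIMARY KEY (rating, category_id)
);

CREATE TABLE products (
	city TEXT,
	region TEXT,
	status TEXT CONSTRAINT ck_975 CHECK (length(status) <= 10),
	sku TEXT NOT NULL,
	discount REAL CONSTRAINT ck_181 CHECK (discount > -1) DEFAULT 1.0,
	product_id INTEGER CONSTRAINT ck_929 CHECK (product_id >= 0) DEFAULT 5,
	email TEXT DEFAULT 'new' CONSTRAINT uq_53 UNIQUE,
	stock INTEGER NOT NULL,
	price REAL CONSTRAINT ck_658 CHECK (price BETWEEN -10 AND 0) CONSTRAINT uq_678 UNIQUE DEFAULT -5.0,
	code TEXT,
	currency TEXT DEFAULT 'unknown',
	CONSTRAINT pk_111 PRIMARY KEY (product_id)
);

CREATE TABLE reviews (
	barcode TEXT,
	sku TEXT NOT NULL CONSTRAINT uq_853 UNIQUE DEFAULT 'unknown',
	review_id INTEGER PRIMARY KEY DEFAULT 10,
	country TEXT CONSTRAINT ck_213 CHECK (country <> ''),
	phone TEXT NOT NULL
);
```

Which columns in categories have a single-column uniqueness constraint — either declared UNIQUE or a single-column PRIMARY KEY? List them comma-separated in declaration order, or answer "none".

email

- name: no UNIQUE or single-column PK constraint.
- address: no UNIQUE or single-column PK constraint.
- price: no UNIQUE or single-column PK constraint.
- category_id: part of a composite PRIMARY KEY — only the tuple is unique, not this column on its own.
- rating: part of a composite PRIMARY KEY — only the tuple is unique, not this column on its own.
- email: declared UNIQUE → unique.
- quantity: no UNIQUE or single-column PK constraint.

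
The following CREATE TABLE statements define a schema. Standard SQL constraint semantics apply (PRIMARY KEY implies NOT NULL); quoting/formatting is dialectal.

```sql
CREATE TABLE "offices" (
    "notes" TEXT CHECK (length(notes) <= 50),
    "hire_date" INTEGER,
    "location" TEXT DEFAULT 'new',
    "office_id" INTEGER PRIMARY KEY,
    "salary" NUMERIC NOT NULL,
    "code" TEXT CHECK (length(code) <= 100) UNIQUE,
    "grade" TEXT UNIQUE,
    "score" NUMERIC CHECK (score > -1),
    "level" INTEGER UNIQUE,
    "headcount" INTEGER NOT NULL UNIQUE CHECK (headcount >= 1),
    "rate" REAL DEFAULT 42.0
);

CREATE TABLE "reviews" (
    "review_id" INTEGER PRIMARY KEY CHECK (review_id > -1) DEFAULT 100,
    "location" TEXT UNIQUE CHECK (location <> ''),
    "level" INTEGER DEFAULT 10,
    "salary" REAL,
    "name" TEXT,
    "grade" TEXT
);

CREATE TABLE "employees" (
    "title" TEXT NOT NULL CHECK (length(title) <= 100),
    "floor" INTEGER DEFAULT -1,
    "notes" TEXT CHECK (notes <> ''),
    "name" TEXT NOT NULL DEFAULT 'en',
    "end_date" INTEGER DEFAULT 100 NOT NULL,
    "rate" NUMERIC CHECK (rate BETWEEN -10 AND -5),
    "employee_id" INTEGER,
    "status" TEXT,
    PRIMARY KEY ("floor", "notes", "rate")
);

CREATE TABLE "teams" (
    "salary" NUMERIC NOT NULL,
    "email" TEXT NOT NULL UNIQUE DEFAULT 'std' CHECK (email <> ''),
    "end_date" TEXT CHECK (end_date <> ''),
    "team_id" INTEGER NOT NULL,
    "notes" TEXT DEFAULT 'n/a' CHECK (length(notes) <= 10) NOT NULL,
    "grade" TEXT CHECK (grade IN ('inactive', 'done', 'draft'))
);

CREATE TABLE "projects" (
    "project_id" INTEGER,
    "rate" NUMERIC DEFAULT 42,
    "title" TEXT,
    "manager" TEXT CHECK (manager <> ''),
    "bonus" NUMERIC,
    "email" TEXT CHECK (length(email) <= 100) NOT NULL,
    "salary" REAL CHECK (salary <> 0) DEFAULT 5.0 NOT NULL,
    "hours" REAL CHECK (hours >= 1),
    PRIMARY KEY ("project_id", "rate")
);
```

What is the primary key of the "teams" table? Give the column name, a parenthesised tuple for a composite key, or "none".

No column is declared PRIMARY KEY inline, and there is no table-level PRIMARY KEY clause in teams.

none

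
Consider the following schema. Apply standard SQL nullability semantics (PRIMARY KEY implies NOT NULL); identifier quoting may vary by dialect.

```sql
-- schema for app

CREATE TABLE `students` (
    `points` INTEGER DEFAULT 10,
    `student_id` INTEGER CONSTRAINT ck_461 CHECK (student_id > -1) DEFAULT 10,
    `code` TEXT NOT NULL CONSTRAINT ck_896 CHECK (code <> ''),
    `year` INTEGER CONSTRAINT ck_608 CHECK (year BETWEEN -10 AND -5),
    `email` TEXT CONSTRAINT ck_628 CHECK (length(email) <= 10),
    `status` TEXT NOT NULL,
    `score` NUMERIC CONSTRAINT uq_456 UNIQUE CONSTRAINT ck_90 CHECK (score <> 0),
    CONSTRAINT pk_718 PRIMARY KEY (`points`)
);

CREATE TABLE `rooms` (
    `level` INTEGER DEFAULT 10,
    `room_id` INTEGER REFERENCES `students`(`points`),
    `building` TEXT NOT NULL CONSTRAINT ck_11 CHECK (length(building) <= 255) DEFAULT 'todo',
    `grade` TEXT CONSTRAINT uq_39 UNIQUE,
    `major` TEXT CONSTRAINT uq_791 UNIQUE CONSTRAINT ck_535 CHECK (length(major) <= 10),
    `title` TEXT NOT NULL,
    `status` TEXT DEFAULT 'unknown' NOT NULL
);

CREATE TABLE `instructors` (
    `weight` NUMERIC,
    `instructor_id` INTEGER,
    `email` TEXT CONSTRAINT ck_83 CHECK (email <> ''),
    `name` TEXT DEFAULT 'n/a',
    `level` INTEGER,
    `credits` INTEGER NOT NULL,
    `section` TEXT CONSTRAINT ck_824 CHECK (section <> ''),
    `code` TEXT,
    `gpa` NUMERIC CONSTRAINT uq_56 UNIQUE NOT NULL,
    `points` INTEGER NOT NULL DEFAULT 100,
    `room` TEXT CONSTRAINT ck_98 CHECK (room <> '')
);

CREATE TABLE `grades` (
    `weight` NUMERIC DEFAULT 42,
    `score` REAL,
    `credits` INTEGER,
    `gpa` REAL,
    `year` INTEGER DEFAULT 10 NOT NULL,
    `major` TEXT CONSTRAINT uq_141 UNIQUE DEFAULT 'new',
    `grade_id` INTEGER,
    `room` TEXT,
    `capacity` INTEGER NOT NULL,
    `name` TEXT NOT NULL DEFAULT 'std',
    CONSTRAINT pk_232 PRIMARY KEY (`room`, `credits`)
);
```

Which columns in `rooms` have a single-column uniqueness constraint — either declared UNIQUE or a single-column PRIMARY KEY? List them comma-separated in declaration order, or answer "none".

grade, major

- level: no UNIQUE or single-column PK constraint.
- room_id: no UNIQUE or single-column PK constraint.
- building: no UNIQUE or single-column PK constraint.
- grade: declared UNIQUE → unique.
- major: declared UNIQUE → unique.
- title: no UNIQUE or single-column PK constraint.
- status: no UNIQUE or single-column PK constraint.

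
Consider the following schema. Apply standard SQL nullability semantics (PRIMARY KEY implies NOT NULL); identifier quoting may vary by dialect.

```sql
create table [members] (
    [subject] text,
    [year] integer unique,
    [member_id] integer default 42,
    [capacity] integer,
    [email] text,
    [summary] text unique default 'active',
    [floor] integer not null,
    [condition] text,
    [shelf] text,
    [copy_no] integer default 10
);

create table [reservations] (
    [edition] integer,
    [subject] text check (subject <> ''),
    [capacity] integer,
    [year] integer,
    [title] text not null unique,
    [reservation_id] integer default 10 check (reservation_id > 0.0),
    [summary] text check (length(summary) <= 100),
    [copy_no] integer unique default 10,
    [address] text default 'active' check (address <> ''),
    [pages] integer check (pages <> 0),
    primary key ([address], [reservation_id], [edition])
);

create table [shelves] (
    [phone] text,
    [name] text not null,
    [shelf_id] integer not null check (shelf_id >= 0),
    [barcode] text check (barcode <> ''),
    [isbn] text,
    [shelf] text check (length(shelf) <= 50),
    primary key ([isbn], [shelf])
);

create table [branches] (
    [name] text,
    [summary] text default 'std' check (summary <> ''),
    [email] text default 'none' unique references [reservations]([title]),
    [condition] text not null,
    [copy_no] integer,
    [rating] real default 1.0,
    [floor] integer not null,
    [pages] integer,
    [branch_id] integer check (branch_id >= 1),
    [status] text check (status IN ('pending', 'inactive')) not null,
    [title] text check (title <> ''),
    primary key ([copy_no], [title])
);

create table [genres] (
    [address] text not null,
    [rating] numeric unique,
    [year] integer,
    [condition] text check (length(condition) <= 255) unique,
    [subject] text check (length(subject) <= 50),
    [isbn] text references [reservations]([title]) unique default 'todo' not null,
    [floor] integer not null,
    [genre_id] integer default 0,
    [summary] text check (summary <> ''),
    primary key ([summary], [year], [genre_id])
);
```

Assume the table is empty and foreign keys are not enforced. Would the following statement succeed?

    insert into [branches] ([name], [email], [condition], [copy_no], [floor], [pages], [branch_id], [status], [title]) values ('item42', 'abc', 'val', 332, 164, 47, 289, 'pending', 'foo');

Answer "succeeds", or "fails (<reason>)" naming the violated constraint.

NOT NULL columns: condition is supplied; copy_no is supplied; floor is supplied; status is supplied; title is supplied.
CHECK constraints: 289 satisfies (branch_id >= 1); 'pending' satisfies (status IN ('pending', 'inactive')); 'foo' satisfies (title <> '').
No constraint is violated.

succeeds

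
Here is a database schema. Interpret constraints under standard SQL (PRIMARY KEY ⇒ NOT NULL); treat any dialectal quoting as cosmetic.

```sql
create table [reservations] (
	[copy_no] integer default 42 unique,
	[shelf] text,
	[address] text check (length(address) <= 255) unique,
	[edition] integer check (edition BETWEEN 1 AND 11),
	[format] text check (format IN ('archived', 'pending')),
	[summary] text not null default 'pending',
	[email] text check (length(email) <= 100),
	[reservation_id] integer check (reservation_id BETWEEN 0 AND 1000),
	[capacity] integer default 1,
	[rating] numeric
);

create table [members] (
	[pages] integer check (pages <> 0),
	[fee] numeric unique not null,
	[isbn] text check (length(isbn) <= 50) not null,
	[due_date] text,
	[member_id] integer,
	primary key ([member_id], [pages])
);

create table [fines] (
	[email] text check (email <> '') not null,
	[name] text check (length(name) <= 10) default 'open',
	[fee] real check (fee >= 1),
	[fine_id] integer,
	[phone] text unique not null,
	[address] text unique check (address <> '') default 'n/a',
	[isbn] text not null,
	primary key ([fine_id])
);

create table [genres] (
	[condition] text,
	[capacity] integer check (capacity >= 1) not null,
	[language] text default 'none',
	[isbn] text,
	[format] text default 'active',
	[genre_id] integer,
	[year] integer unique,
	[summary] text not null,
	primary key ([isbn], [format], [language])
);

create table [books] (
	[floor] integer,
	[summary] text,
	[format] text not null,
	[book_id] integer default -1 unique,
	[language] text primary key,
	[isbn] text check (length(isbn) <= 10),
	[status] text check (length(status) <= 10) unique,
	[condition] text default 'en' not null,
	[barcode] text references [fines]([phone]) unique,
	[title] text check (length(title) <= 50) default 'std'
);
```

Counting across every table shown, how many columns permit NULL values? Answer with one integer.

23

reservations: 9 nullable (copy_no, shelf, address, edition, format, email, reservation_id, capacity, rating — PK none and explicit NOT NULL columns excluded).
members: 1 nullable (due_date — PK (member_id, pages) and explicit NOT NULL columns excluded).
fines: 3 nullable (name, fee, address — PK (fine_id) and explicit NOT NULL columns excluded).
genres: 3 nullable (condition, genre_id, year — PK (isbn, format, language) and explicit NOT NULL columns excluded).
books: 7 nullable (floor, summary, book_id, isbn, status, barcode, title — PK (language) and explicit NOT NULL columns excluded).
Total: 9 + 1 + 3 + 3 + 7 = 23.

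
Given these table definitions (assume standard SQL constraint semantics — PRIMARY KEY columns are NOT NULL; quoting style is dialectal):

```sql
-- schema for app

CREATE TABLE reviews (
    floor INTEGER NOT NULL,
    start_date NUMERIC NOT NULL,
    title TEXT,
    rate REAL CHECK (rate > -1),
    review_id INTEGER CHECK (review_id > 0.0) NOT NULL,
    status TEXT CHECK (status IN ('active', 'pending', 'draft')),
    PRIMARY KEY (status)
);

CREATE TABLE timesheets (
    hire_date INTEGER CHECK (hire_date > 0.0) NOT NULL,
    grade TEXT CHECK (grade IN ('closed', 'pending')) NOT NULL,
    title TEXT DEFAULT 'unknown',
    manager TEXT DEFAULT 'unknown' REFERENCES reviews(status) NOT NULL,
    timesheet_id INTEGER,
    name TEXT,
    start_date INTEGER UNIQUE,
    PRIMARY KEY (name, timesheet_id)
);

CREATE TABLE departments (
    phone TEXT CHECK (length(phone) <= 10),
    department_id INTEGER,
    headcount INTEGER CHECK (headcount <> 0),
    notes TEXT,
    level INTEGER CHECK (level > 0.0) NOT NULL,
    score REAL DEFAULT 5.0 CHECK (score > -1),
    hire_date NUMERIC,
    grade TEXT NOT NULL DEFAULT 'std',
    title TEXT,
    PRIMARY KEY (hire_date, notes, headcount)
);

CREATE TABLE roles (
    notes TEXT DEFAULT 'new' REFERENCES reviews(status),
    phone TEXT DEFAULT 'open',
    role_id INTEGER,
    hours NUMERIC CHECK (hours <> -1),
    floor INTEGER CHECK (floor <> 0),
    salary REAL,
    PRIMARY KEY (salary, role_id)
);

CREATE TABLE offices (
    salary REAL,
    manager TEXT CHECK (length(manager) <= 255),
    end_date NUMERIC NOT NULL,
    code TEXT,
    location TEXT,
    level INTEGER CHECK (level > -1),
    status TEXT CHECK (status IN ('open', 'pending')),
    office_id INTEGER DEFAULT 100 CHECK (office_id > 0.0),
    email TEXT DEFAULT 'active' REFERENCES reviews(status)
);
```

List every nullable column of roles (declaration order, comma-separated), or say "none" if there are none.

notes, phone, hours, floor

- notes: a foreign key column may be NULL unless separately constrained → nullable.
- phone: DEFAULT only fills an omitted column; an explicit NULL is still allowed → nullable.
- role_id: part of the PRIMARY KEY, which implies NOT NULL → not nullable.
- hours: CHECK does not forbid NULL (a CHECK constraint passes when its expression is NULL) → nullable.
- floor: CHECK does not forbid NULL (a CHECK constraint passes when its expression is NULL) → nullable.
- salary: part of the PRIMARY KEY, which implies NOT NULL → not nullable.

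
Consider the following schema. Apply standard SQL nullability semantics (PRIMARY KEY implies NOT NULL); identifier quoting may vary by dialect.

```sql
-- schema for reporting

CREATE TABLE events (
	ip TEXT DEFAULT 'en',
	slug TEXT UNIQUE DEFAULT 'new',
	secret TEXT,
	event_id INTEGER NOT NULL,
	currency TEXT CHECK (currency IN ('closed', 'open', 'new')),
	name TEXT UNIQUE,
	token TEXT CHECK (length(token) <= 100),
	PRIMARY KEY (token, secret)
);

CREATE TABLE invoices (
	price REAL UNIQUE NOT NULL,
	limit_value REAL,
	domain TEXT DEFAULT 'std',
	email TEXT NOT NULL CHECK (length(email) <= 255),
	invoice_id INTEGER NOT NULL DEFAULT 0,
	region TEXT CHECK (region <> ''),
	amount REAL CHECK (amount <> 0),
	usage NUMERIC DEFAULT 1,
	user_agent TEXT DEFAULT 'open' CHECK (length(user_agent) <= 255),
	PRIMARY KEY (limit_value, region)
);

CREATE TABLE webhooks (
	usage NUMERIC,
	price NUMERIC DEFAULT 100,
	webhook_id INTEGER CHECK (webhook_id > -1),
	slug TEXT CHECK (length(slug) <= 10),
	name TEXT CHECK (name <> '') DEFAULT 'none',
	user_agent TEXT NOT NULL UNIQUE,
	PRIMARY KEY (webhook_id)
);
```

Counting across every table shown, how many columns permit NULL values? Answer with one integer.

12

events: 4 nullable (ip, slug, currency, name — PK (token, secret) and explicit NOT NULL columns excluded).
invoices: 4 nullable (domain, amount, usage, user_agent — PK (limit_value, region) and explicit NOT NULL columns excluded).
webhooks: 4 nullable (usage, price, slug, name — PK (webhook_id) and explicit NOT NULL columns excluded).
Total: 4 + 4 + 4 = 12.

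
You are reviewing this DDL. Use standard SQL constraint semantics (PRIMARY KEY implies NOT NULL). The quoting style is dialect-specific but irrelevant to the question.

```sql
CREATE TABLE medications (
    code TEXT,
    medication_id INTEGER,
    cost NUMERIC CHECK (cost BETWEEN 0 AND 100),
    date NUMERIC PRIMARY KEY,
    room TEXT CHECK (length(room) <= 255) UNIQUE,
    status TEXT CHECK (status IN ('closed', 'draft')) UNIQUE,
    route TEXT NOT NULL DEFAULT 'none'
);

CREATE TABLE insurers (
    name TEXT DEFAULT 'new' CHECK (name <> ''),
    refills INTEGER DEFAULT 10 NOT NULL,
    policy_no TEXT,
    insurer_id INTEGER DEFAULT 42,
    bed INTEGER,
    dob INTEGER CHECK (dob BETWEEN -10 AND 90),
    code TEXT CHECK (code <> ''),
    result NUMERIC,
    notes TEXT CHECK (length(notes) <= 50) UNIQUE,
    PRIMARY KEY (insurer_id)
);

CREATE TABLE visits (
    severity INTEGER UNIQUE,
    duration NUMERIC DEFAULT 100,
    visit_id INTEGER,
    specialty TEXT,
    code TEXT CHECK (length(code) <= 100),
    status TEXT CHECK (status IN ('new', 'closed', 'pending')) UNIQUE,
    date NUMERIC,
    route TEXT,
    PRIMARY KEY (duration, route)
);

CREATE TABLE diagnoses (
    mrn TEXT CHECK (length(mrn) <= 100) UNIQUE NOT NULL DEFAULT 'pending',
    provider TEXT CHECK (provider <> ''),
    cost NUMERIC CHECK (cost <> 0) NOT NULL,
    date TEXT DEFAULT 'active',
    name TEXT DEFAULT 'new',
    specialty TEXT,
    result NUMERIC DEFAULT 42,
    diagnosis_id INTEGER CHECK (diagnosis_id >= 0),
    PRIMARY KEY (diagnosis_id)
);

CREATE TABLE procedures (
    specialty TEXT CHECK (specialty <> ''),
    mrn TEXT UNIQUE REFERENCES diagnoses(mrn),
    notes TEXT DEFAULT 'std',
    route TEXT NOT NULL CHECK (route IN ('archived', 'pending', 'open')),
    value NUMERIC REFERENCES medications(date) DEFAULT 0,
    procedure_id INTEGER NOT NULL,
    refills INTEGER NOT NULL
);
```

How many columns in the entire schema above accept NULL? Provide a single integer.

27

medications: 5 nullable (code, medication_id, cost, room, status — PK (date) and explicit NOT NULL columns excluded).
insurers: 7 nullable (name, policy_no, bed, dob, code, result, notes — PK (insurer_id) and explicit NOT NULL columns excluded).
visits: 6 nullable (severity, visit_id, specialty, code, status, date — PK (duration, route) and explicit NOT NULL columns excluded).
diagnoses: 5 nullable (provider, date, name, specialty, result — PK (diagnosis_id) and explicit NOT NULL columns excluded).
procedures: 4 nullable (specialty, mrn, notes, value — PK none and explicit NOT NULL columns excluded).
Total: 5 + 7 + 6 + 5 + 4 = 27.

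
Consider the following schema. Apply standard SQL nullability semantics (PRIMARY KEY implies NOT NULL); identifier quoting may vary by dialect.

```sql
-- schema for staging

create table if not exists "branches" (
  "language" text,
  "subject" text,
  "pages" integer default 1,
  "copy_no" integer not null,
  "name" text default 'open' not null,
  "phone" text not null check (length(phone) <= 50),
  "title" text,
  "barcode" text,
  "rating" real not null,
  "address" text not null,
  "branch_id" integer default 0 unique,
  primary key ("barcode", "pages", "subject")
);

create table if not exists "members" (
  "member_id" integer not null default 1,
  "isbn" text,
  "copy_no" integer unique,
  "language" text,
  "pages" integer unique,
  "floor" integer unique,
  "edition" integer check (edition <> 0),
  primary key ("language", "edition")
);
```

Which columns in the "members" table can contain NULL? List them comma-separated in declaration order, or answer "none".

- member_id: declared NOT NULL → not nullable.
- isbn: no NOT NULL constraint applies → nullable.
- copy_no: UNIQUE does not imply NOT NULL → nullable.
- language: part of the PRIMARY KEY, which implies NOT NULL → not nullable.
- pages: UNIQUE does not imply NOT NULL → nullable.
- floor: UNIQUE does not imply NOT NULL → nullable.
- edition: part of the PRIMARY KEY, which implies NOT NULL → not nullable.

isbn, copy_no, pages, floor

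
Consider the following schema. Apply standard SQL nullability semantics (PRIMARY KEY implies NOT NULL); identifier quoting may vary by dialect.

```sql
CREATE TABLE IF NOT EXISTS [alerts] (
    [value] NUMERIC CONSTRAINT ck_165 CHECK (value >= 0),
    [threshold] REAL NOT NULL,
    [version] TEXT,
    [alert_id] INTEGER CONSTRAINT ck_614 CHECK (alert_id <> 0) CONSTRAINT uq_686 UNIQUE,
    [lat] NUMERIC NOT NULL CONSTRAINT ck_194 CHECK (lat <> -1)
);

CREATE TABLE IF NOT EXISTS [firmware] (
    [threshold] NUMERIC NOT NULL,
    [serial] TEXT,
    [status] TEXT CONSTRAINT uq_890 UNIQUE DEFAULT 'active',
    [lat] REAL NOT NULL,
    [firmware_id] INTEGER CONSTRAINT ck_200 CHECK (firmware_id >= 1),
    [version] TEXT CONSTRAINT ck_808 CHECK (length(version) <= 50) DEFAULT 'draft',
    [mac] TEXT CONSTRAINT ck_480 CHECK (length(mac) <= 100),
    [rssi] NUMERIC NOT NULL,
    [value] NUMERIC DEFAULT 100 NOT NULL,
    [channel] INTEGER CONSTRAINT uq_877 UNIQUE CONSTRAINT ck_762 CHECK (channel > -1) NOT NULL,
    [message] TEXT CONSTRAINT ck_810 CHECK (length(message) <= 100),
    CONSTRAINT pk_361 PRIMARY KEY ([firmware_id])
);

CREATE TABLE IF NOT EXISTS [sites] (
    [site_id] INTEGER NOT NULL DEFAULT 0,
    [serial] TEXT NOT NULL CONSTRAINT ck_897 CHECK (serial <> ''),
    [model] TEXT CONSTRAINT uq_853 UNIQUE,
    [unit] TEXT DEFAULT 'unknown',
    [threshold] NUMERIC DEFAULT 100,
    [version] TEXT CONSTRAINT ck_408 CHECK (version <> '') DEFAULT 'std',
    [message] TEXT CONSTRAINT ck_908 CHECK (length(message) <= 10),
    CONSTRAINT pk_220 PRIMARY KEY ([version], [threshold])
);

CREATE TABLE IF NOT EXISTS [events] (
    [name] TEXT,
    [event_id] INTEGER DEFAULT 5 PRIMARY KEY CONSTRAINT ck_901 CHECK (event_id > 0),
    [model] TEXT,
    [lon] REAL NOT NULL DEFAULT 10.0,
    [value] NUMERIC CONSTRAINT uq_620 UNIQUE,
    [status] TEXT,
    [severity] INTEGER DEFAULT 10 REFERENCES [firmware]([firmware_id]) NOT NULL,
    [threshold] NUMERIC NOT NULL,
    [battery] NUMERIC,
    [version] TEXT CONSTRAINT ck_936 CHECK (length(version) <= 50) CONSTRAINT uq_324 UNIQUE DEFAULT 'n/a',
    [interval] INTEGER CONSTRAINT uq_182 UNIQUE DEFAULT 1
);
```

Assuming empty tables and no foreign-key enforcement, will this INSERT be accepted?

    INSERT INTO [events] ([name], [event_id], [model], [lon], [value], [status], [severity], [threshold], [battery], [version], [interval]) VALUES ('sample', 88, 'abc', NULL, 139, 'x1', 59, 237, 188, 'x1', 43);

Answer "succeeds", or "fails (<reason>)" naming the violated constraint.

lon is explicitly set to NULL, but lon is declared NOT NULL.

fails (NOT NULL on lon)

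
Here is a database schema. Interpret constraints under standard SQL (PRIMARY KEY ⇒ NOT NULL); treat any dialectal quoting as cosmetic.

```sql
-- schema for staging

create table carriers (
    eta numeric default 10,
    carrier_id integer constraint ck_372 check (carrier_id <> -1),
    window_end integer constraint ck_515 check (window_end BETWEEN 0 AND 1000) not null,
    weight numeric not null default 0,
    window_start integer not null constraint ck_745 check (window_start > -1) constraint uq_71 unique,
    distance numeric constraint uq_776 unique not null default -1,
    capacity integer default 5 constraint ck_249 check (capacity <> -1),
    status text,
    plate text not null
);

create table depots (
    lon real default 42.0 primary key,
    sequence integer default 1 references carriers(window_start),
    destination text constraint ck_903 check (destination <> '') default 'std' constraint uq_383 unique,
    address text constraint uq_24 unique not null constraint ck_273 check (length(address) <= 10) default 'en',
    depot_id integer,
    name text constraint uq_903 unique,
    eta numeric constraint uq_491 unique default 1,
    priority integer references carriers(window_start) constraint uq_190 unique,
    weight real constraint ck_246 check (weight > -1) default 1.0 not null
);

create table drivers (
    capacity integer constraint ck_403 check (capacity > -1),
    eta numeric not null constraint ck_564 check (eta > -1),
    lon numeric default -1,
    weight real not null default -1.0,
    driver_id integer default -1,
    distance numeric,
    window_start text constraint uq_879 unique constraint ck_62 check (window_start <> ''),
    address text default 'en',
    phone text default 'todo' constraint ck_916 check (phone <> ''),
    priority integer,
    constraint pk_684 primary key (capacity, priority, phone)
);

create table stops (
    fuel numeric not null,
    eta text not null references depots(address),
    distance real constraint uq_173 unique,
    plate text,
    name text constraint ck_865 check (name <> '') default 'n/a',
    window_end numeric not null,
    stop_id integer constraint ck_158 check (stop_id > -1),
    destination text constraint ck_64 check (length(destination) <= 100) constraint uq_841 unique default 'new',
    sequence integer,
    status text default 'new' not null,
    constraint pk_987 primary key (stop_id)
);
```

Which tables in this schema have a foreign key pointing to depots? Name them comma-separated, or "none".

- stops.eta references depots(address).

stops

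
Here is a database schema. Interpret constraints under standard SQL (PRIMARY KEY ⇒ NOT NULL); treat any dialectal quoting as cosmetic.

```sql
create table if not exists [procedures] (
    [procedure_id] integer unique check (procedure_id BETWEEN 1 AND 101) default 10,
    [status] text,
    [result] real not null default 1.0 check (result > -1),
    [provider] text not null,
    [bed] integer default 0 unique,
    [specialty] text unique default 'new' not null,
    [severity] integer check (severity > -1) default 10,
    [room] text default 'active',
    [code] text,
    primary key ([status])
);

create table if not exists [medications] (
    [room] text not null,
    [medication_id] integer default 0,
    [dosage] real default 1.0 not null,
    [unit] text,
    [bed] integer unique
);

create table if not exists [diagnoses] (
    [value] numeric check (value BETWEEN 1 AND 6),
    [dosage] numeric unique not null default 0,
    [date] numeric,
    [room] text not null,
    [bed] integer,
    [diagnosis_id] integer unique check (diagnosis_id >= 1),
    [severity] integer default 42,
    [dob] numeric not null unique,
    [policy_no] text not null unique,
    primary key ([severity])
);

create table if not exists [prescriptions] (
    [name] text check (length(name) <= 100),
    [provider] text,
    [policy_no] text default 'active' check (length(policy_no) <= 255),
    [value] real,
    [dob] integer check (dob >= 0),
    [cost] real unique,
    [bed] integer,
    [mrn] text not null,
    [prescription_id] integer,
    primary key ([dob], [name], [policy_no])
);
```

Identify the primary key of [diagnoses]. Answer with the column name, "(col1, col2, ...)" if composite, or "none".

severity is declared PRIMARY KEY as a table-level PRIMARY KEY clause.

severity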